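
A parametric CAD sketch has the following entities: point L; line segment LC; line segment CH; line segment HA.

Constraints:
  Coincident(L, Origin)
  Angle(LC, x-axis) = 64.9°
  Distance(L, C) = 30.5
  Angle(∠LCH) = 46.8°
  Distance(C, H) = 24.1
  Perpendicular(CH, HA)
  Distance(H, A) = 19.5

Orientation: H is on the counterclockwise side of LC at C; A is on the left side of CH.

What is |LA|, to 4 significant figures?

4.225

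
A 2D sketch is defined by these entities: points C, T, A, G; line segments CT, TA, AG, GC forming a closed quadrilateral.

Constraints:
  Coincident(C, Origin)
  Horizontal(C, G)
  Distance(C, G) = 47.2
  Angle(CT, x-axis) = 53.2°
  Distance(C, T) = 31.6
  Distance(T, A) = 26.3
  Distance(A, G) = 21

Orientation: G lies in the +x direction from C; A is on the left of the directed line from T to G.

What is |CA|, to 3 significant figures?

49.5

Checks: CT at 53.20° ✓; |TA| = 26.30 ✓; |AG| = 21.00 ✓.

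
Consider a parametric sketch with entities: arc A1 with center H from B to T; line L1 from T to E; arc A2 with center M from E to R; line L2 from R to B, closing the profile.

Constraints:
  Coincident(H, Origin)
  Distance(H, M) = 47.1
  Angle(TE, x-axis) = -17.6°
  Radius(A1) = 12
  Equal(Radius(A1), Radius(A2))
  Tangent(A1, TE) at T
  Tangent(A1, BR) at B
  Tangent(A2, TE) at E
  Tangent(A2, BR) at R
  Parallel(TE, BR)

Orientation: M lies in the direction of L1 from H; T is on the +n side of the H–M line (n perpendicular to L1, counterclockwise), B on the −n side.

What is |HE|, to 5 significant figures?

48.605

The slot axis is L1's direction at -17.6°, so u = (cos -17.6°, sin -17.6°) = (0.95319, -0.30237) and n = (−sin -17.6°, cos -17.6°) = (0.30237, 0.95319). H is at the origin and M lies 47.1 along u from H, so M = 47.1·u = (44.895, -14.242). Tangency of A1 to both parallel lines with radius 12.0 puts T and B at H ± 12.0·n: T = (3.6284, 11.438), B = (-3.6284, -11.438). Equal radii place E and R the same way about M: E = M + 12.0·n = (48.524, -2.8033), R = M − 12.0·n = (41.267, -25.680). Then |HE| = |E − H| = 48.605.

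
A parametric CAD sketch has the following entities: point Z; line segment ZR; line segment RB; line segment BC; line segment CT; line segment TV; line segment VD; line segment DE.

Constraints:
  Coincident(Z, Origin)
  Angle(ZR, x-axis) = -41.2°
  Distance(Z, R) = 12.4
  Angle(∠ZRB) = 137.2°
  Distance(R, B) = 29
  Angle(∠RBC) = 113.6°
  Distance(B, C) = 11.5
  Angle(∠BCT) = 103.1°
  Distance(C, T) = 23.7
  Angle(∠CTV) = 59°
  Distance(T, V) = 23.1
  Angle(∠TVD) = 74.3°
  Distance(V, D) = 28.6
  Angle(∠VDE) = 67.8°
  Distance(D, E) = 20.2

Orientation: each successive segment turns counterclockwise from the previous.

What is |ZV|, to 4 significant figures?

22.43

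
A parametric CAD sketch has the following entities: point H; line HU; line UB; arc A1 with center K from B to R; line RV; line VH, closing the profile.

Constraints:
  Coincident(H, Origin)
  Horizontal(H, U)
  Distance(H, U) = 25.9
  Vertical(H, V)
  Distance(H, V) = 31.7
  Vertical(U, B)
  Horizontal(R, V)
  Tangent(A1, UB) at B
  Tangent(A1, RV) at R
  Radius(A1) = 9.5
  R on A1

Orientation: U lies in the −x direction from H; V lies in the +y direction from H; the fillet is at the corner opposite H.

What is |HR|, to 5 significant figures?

35.691

H is at the origin; H and U share the same y with |HU| = 25.9 and U on the −x side, so U = (-25.900, 0.0000). H and V share the same x with |HV| = 31.7 and V on the +y side, so V = (0.0000, 31.700). The virtual corner opposite H is at (-25.900, 31.700). The tangent condition forces KB to be normal to UB and since A1 is tangent to RV there, KR ⟂ RV, with radius 9.5, so the center K sits 9.5 in from both sides at K = (-16.400, 22.200). That places the tangent points at B = (-25.900, 22.200) on UB and R = (-16.400, 31.700) on RV. Then |HR| = |R − H| = 35.691.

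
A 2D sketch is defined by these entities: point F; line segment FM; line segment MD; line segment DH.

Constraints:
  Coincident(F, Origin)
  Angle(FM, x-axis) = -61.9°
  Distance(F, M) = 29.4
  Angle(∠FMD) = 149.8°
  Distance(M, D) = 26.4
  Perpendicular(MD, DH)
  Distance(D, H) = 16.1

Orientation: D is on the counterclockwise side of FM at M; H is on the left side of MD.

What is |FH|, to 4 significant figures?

51.83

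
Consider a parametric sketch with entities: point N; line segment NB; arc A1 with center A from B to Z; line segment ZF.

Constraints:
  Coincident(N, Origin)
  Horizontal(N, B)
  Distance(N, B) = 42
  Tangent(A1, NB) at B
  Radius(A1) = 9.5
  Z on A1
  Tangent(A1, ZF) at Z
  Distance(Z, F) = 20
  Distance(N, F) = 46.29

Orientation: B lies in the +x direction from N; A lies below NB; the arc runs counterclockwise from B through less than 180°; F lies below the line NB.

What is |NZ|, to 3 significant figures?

34.2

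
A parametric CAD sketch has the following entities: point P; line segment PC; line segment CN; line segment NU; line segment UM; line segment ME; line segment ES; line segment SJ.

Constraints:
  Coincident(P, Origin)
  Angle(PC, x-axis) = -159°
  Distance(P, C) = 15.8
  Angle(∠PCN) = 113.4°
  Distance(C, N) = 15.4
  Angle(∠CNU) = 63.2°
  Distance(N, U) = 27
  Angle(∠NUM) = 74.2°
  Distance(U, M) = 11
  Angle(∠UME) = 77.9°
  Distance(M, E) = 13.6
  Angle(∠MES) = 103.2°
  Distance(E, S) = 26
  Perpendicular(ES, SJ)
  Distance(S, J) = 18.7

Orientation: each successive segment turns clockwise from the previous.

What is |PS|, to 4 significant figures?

33.99

P is at the origin; PC runs at -159.0° with length 15.8, so C = (-14.75, -5.662). ∠PCN = 113.4° gives CN at 134.4° from the x-axis; with |CN| = 15.4, N = (-25.53, 5.341). ∠CNU = 63.2° gives NU at 17.60° from the x-axis; with |NU| = 27.0, U = (0.2108, 13.50). ∠NUM = 74.2° gives UM at -88.20° from the x-axis; with |UM| = 11.0, M = (0.5563, 2.510). ∠UME = 77.9° gives ME at 169.7° from the x-axis; with |ME| = 13.6, E = (-12.82, 4.942). ∠MES = 103.2° gives ES at 92.90° from the x-axis; with |ES| = 26.0, S = (-14.14, 30.91). Then |PS| = |S − P| = 33.99.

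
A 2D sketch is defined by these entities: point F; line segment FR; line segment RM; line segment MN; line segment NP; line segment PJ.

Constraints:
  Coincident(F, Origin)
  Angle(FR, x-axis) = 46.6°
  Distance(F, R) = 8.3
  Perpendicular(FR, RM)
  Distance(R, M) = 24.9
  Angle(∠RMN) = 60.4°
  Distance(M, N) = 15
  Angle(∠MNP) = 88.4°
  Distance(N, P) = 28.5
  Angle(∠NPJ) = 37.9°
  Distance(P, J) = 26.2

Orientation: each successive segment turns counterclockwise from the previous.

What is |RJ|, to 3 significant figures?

19.7

F is at the origin; FR runs at 46.6° with length 8.3, so R = (5.70, 6.03). The perpendicularity gives RM at right angles to FR, so RM runs at 137°; with |RM| = 24.9, M = (-12.4, 23.1). ∠RMN = 60.4° gives MN at -104° from the x-axis; with |MN| = 15.0, N = (-16.0, 8.57). ∠MNP = 88.4° gives NP at -12.2° from the x-axis; with |NP| = 28.5, P = (11.9, 2.55). ∠NPJ = 37.9° gives PJ at 130° from the x-axis; with |PJ| = 26.2, J = (-4.92, 22.6). Then |RJ| = |J − R| = 19.7.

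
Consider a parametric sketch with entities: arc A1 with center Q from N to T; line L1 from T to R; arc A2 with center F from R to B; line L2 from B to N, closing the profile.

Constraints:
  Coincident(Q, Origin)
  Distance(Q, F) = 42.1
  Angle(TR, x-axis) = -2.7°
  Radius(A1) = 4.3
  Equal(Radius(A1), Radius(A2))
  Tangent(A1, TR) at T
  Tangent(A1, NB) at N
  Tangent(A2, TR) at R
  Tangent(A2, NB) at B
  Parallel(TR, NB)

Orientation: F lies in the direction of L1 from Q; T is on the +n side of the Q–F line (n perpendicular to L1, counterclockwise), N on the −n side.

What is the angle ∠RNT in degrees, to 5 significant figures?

78.455°

Tangency of A1 to both parallel lines with radius 4.3 puts T and N at Q ± 4.3·n: T = (0.20256, 4.2952), N = (-0.20256, -4.2952). Equal radii place R and B the same way about F: R = F + 4.3·n = (42.256, 2.3120), B = F − 4.3·n = (41.851, -6.2784). Then cos ∠RNT = NR·NT / (|NR||NT|), giving 78.455°.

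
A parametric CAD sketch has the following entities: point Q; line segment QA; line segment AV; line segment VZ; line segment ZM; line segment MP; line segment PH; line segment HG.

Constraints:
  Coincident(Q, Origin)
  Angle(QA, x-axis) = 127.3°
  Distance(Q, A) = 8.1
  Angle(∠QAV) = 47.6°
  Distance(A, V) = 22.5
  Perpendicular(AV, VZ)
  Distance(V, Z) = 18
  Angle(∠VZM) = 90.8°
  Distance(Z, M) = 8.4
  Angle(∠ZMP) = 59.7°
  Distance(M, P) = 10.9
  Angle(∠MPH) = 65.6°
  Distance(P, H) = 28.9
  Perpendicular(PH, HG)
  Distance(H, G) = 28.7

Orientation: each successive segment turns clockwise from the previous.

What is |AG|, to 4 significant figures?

50.67

Q is at the origin; QA runs at 127.3° with length 8.1, so A = (-4.909, 6.443). ∠QAV = 47.6° gives AV at -5.100° from the x-axis; with |AV| = 22.5, V = (17.50, 4.443). AV ⟂ VZ, so VZ runs at -95.10°; with |VZ| = 18.0, Z = (15.90, -13.49). ∠VZM = 90.8° gives ZM at 175.7° from the x-axis; with |ZM| = 8.4, M = (7.526, -12.86). ∠ZMP = 59.7° gives MP at 55.40° from the x-axis; with |MP| = 10.9, P = (13.72, -3.884). ∠MPH = 65.6° gives PH at -59.00° from the x-axis; with |PH| = 28.9, H = (28.60, -28.66). PH ⟂ HG, so HG runs at -149.0°; with |HG| = 28.7, G = (3.999, -43.44). Then |AG| = |G − A| = 50.67.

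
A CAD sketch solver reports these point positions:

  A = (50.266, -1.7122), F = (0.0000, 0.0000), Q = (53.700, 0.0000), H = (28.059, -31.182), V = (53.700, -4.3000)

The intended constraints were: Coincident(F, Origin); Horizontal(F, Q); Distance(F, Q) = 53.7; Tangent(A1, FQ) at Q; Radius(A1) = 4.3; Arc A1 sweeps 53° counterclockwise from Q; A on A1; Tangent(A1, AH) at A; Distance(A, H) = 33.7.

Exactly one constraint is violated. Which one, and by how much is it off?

Distance(A, H) = 33.7 — off by 3.20.

F = (0.00, 0.00) ✓; F.y = 0.00, Q.y = 0.00 ✓; |FQ| = 53.70 ✓; ∠(VQ, QF) = 90.00° ✓; |VQ| = 4.300 ✓; bearing(V→A) − bearing(V→Q) = 53.00° ✓; |VA| = 4.300 ✓; ∠(VA, AH) = 90.00° ✓; |AH| = 36.90 ✗.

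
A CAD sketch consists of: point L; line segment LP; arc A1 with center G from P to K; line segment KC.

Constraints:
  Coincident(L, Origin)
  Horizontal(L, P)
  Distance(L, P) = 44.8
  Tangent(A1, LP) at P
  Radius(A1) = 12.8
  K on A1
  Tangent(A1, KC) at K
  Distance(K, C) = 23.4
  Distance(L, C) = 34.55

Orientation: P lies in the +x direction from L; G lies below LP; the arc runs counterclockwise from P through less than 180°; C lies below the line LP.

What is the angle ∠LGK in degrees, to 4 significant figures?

14.12°

Checks: L = (0.00, 0.00) ✓; |GK| = 12.80 ✓; ∠(GK, KC) = 90.00° ✓; |KC| = 23.40 ✓; |LC| = 34.55 ✓.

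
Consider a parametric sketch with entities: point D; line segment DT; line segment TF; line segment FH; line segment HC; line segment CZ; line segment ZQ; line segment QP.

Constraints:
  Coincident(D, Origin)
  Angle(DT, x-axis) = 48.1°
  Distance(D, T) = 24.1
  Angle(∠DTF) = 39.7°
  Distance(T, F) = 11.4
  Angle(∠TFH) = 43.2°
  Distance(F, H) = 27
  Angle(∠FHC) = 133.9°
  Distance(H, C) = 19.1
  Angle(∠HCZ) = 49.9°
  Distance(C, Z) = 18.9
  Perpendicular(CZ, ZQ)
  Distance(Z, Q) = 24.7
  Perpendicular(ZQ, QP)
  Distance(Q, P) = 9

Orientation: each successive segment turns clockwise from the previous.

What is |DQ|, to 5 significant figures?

15.807

∠HCZ = 49.9° gives CZ at -45.200° from the x-axis; with |CZ| = 18.9, Z = (12.959, 32.537). CZ is perpendicular to ZQ, so ZQ runs at -135.20°; with |ZQ| = 24.7, Q = (-4.5674, 15.133). Then |DQ| = |Q − D| = 15.807.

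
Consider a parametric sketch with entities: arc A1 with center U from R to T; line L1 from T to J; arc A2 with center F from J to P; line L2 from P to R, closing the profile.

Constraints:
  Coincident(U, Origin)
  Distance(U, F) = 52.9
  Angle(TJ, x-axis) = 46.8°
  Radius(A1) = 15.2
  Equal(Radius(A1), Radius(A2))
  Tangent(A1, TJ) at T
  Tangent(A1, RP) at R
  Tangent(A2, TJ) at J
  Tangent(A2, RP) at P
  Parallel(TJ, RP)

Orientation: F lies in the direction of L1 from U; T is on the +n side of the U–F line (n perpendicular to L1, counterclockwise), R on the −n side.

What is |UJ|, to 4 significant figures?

55.04

Tangency of A1 to both parallel lines with radius 15.2 puts T and R at U ± 15.2·n: T = (-11.08, 10.41), R = (11.08, -10.41). Equal radii place J and P the same way about F: J = F + 15.2·n = (25.13, 48.97), P = F − 15.2·n = (47.29, 28.16). Then |UJ| = |J − U| = 55.04.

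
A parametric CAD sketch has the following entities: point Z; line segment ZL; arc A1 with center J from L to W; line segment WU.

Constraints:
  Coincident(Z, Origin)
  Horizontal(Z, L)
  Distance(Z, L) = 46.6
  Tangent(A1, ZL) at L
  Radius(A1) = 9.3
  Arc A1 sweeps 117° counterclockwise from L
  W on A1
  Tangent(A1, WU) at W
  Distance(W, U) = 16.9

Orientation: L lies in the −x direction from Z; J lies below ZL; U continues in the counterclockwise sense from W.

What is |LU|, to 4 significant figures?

28.59

Z is at the origin; ZL is horizontal with |ZL| = 46.6 and L on the −x side, so L = (-46.60, 0.000). A1 meets ZL tangentially, so JL is at right angles to ZL, so J = L + (0, -9.3) = (-46.60, -9.300). On A1, L sits at bearing 90° from J; a 117° counterclockwise sweep puts W at bearing 207°, so W = J + 9.3·(cos 207°, sin 207°) = (-54.89, -13.52). The tangent condition forces JW to be normal to WU, so WU runs along (−sin 207°, cos 207°); with |WU| = 16.9, U = (-47.21, -28.58). Then |LU| = |U − L| = 28.59.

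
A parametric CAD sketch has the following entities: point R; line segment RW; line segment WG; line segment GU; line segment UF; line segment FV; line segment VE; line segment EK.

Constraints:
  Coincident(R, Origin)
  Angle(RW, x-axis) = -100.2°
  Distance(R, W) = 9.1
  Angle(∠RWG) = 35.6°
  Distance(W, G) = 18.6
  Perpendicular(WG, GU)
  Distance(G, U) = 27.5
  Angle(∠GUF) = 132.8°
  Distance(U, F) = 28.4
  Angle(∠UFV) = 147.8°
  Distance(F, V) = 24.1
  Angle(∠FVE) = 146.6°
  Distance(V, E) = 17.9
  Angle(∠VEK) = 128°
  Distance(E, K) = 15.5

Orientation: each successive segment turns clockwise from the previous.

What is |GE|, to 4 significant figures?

75.41

R is at the origin; RW runs at -100.2° with length 9.1, so W = (-1.611, -8.956). ∠RWG = 35.6° gives WG at 115.4° from the x-axis; with |WG| = 18.6, G = (-9.590, 7.846). The perpendicularity gives GU at right angles to WG, so GU runs at 25.40°; with |GU| = 27.5, U = (15.25, 19.64). ∠GUF = 132.8° gives UF at -21.80° from the x-axis; with |UF| = 28.4, F = (41.62, 9.095). ∠UFV = 147.8° gives FV at -54.00° from the x-axis; with |FV| = 24.1, V = (55.79, -10.40). ∠FVE = 146.6° gives VE at -87.40° from the x-axis; with |VE| = 17.9, E = (56.60, -28.28). Then |GE| = |E − G| = 75.41.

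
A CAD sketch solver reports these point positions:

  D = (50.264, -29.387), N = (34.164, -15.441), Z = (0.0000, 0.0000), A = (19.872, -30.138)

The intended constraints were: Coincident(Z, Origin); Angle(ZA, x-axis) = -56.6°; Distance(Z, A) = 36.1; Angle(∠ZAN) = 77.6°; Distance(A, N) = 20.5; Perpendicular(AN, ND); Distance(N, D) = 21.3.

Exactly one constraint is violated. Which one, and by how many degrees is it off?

Perpendicular(AN, ND) — off by 3.30°.

Z = (0.00, 0.00) ✓; ZA at -56.60° ✓; |ZA| = 36.10 ✓; ∠ZAN = 77.60° ✓; |AN| = 20.50 ✓; ∠(AN, ND) = 86.70° ✗; |ND| = 21.30 ✓.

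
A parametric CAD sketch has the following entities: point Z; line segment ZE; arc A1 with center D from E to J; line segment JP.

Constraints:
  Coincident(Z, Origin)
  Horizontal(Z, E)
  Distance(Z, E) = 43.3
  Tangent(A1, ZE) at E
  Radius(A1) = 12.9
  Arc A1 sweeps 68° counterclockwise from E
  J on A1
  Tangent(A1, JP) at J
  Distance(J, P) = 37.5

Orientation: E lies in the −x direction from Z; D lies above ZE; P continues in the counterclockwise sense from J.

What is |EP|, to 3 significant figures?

50.1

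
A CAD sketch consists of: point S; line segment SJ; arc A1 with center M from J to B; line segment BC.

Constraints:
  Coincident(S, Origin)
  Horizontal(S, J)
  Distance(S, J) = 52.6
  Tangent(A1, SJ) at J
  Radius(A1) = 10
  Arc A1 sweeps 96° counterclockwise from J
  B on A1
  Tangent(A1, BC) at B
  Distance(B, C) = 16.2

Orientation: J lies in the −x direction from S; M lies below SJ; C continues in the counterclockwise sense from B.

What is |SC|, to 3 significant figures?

66.6

S is at the origin; SJ is horizontal with |SJ| = 52.6 and J on the −x side, so J = (-52.6, 0.00). Tangency of A1 to SJ means the radius MJ is perpendicular to SJ, so M = J + (0, -10) = (-52.6, -10.0). On A1, J sits at bearing 90° from M; a 96° counterclockwise sweep puts B at bearing 186°, so B = M + 10.0·(cos 186°, sin 186°) = (-62.5, -11.0). The tangent condition forces MB to be normal to BC, so BC runs along (−sin 186°, cos 186°); with |BC| = 16.2, C = (-60.9, -27.2). Then |SC| = |C − S| = 66.6.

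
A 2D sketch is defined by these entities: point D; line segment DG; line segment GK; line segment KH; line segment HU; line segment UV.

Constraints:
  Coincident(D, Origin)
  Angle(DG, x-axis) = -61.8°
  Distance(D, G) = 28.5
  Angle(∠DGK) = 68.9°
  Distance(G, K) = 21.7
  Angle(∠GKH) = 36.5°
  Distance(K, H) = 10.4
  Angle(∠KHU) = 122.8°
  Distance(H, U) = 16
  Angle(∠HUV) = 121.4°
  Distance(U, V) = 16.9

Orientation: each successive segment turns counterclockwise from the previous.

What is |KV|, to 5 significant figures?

30.965

D is at the origin; DG runs at -61.8° with length 28.5, so G = (13.468, -25.117). ∠DGK = 68.9° gives GK at 49.300° from the x-axis; with |GK| = 21.7, K = (27.618, -8.6656). ∠GKH = 36.5° gives KH at -167.20° from the x-axis; with |KH| = 10.4, H = (17.477, -10.970). ∠KHU = 122.8° gives HU at -110.00° from the x-axis; with |HU| = 16.0, U = (12.004, -26.005). ∠HUV = 121.4° gives UV at -51.400° from the x-axis; with |UV| = 16.9, V = (22.548, -39.213). Then |KV| = |V − K| = 30.965.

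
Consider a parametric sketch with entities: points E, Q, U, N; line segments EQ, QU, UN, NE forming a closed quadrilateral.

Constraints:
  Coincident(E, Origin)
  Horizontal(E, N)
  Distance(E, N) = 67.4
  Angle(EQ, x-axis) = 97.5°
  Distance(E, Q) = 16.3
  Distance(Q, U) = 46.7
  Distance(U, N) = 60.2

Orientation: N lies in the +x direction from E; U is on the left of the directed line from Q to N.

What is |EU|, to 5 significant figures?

57.842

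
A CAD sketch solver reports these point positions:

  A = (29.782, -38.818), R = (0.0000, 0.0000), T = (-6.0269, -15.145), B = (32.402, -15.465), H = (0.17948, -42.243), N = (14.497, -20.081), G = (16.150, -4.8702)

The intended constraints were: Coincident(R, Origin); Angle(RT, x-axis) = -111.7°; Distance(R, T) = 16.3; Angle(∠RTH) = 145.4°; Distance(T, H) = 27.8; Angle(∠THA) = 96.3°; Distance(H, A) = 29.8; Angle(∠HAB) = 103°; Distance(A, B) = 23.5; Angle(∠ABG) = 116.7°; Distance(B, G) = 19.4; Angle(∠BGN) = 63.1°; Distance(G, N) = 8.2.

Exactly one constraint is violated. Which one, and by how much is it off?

Distance(G, N) = 8.2 — off by 7.10.

R = (0.00, 0.00) ✓; RT at -111.7° ✓; |RT| = 16.30 ✓; ∠RTH = 145.4° ✓; |TH| = 27.80 ✓; ∠THA = 96.30° ✓; |HA| = 29.80 ✓; ∠HAB = 103.0° ✓; |AB| = 23.50 ✓; ∠ABG = 116.7° ✓; |BG| = 19.40 ✓; ∠BGN = 63.10° ✓; |GN| = 15.30 ✗.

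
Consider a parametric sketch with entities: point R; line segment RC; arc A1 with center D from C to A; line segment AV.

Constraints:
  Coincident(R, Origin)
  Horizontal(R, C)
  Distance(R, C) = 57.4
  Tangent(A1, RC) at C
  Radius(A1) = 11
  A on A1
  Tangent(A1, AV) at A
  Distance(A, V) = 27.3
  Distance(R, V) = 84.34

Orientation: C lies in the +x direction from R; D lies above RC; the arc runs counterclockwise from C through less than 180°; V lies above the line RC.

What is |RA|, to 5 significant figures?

67.895

R is at the origin; RC is horizontal with |RC| = 57.4 and C on the +x side, so C = (57.400, 0.0000). Since A1 is tangent to RC there, DC ⟂ RC, so D = C + (0, 11) = (57.400, 11.000). Since DA ⟂ AV (tangency), |DV| = √(11.0² + 27.3²) = 29.433 regardless of where A sits on A1. So V lies on both circle(R, 84.34) and circle(D, 29.433); the above-RC intersection is V = (78.041, 31.982). A is the foot of the tangent from V: A = (67.556, 6.7755).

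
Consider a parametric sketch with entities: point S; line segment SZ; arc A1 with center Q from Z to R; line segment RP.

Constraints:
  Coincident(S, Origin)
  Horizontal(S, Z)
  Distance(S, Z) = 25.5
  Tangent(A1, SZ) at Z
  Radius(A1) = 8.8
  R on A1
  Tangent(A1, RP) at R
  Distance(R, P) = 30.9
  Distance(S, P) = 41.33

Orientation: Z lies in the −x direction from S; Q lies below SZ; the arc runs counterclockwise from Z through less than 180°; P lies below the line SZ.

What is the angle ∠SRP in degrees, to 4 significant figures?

76.70°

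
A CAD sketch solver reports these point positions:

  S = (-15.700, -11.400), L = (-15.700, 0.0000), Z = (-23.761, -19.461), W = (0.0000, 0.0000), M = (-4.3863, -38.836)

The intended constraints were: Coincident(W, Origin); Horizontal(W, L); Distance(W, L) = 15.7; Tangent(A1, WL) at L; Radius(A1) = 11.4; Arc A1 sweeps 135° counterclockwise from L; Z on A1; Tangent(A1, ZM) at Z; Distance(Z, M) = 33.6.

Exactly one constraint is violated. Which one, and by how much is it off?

Distance(Z, M) = 33.6 — off by 6.20.

W = (0.00, 0.00) ✓; W.y = 0.00, L.y = 0.00 ✓; |WL| = 15.70 ✓; ∠(SL, LW) = 90.00° ✓; |SL| = 11.40 ✓; bearing(S→Z) − bearing(S→L) = 135.0° ✓; |SZ| = 11.40 ✓; ∠(SZ, ZM) = 90.00° ✓; |ZM| = 27.40 ✗.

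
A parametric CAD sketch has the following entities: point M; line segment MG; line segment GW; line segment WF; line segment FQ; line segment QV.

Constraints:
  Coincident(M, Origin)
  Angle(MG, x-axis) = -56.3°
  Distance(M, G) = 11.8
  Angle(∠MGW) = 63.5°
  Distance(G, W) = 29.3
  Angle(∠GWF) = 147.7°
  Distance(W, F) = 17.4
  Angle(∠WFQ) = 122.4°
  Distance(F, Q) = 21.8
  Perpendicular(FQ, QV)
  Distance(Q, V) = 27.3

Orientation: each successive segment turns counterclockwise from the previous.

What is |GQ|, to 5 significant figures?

53.917

∠GWF = 147.7° gives WF at 92.500° from the x-axis; with |WF| = 17.4, F = (20.350, 32.992). ∠WFQ = 122.4° gives FQ at 150.10° from the x-axis; with |FQ| = 21.8, Q = (1.4512, 43.859). Then |GQ| = |Q − G| = 53.917.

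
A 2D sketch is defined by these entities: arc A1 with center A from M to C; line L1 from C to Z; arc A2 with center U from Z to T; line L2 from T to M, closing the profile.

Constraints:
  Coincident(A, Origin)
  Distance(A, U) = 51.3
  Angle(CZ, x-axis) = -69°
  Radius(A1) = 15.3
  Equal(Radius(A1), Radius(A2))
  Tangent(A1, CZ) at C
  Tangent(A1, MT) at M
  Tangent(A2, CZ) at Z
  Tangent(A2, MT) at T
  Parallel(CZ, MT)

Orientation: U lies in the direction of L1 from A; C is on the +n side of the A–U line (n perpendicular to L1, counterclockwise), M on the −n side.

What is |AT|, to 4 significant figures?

53.53

The slot axis is L1's direction at -69.0°, so u = (cos -69.0°, sin -69.0°) = (0.3584, -0.9336) and n = (−sin -69.0°, cos -69.0°) = (0.9336, 0.3584). A is at the origin and U lies 51.3 along u from A, so U = 51.3·u = (18.38, -47.89). Tangency of A1 to both parallel lines with radius 15.3 puts C and M at A ± 15.3·n: C = (14.28, 5.483), M = (-14.28, -5.483). Equal radii place Z and T the same way about U: Z = U + 15.3·n = (32.67, -42.41), T = U − 15.3·n = (4.100, -53.38). Then |AT| = |T − A| = 53.53.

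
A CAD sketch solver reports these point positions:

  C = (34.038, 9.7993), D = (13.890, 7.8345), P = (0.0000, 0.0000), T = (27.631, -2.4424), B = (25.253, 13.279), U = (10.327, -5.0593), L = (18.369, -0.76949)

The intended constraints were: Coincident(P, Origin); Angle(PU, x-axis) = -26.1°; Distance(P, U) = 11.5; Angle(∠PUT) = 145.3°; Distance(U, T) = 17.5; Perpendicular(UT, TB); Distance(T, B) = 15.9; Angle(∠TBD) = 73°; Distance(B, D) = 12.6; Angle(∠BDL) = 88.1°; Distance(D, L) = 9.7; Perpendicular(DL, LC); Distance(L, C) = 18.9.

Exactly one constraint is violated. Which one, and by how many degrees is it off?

Perpendicular(DL, LC) — off by 6.50°.

P = (0.00, 0.00) ✓; PU at -26.10° ✓; |PU| = 11.50 ✓; ∠PUT = 145.3° ✓; |UT| = 17.50 ✓; ∠(UT, TB) = 90.00° ✓; |TB| = 15.90 ✓; ∠TBD = 73.00° ✓; |BD| = 12.60 ✓; ∠BDL = 88.10° ✓; |DL| = 9.700 ✓; ∠(DL, LC) = 96.50° ✗; |LC| = 18.90 ✓.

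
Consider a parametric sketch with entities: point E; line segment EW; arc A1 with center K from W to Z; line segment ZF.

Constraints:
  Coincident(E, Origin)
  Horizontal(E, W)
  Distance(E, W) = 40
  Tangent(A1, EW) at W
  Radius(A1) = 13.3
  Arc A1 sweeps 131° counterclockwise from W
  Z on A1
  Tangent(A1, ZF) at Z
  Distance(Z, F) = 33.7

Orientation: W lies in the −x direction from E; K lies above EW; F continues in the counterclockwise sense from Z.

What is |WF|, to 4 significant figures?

48.97

E is at the origin; E and W share the same y with |EW| = 40.0 and W on the −x side, so W = (-40.00, 0.000). Since A1 is tangent to EW there, KW ⟂ EW, so K = W + (0, 13.3) = (-40.00, 13.30). On A1, W sits at bearing -90° from K; a 131° counterclockwise sweep puts Z at bearing 41°, so Z = K + 13.3·(cos 41°, sin 41°) = (-29.96, 22.03). A1 meets ZF tangentially, so KZ is at right angles to ZF, so ZF runs along (−sin 41°, cos 41°); with |ZF| = 33.7, F = (-52.07, 47.46). Then |WF| = |F − W| = 48.97.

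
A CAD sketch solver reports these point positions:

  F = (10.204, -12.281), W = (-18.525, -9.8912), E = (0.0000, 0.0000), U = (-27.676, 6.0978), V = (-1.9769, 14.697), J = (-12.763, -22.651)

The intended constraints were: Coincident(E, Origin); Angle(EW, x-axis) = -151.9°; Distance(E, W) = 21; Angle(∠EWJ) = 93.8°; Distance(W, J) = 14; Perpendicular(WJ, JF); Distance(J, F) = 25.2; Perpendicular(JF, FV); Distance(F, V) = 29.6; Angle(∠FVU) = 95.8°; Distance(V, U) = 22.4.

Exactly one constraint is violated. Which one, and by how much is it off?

Distance(V, U) = 22.4 — off by 4.70.

E = (0.00, 0.00) ✓; EW at -151.9° ✓; |EW| = 21.00 ✓; ∠EWJ = 93.80° ✓; |WJ| = 14.00 ✓; ∠(WJ, JF) = 90.00° ✓; |JF| = 25.20 ✓; ∠(JF, FV) = 90.00° ✓; |FV| = 29.60 ✓; ∠FVU = 95.80° ✓; |VU| = 27.10 ✗.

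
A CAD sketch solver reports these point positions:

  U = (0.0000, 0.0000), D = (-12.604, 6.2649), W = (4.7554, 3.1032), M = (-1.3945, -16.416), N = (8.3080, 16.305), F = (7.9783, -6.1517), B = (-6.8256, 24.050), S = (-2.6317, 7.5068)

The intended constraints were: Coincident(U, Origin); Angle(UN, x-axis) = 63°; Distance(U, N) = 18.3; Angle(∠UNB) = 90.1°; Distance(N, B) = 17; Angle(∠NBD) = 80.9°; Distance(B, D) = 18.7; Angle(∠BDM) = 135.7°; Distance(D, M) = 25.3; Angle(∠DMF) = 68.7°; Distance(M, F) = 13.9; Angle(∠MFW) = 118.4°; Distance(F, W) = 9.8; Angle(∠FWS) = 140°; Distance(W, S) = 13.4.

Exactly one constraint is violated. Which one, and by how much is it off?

Distance(W, S) = 13.4 — off by 4.80.

U = (0.00, 0.00) ✓; UN at 63.00° ✓; |UN| = 18.30 ✓; ∠UNB = 90.10° ✓; |NB| = 17.00 ✓; ∠NBD = 80.90° ✓; |BD| = 18.70 ✓; ∠BDM = 135.7° ✓; |DM| = 25.30 ✓; ∠DMF = 68.70° ✓; |MF| = 13.90 ✓; ∠MFW = 118.4° ✓; |FW| = 9.800 ✓; ∠FWS = 140.0° ✓; |WS| = 8.600 ✗.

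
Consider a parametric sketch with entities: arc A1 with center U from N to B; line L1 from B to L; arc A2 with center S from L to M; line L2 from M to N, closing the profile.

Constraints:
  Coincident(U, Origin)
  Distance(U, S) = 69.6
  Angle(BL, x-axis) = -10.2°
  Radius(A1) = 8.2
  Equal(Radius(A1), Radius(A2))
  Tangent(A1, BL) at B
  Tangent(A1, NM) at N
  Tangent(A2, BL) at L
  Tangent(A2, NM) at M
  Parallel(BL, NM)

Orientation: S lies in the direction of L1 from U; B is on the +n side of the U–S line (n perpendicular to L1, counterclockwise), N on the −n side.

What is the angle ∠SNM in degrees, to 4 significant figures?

6.719°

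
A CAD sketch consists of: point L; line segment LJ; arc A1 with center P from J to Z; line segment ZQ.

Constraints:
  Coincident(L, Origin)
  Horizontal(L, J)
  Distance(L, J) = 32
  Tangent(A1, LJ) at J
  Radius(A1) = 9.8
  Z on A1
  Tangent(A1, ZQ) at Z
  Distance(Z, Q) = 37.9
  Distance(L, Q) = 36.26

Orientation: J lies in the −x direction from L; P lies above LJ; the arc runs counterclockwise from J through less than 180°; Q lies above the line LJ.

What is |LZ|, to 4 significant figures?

24.21

Checks: |PZ| = 9.800 ✓; ∠(PZ, ZQ) = 90.00° ✓; |ZQ| = 37.90 ✓; |LQ| = 36.26 ✓.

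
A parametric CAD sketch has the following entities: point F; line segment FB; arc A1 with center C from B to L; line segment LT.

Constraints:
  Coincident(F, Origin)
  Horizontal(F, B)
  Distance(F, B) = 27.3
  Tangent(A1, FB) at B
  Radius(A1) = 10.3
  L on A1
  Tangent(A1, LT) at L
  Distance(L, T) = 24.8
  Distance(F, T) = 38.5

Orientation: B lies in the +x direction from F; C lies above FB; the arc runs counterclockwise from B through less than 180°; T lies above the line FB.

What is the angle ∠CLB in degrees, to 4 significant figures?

21.74°

Checks: ∠(CB, BF) = 90.00° ✓; |CL| = 10.30 ✓; ∠(CL, LT) = 90.00° ✓; |LT| = 24.80 ✓; |FT| = 38.50 ✓.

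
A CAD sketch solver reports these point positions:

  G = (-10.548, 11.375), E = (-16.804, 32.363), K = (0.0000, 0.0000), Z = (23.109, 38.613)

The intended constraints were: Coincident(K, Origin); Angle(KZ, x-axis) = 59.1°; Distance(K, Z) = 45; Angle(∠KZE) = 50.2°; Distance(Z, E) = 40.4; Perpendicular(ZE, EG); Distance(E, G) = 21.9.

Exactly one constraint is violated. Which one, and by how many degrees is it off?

Perpendicular(ZE, EG) — off by 7.70°.

K = (0.00, 0.00) ✓; KZ at 59.10° ✓; |KZ| = 45.00 ✓; ∠KZE = 50.20° ✓; |ZE| = 40.40 ✓; ∠(ZE, EG) = 97.70° ✗; |EG| = 21.90 ✓.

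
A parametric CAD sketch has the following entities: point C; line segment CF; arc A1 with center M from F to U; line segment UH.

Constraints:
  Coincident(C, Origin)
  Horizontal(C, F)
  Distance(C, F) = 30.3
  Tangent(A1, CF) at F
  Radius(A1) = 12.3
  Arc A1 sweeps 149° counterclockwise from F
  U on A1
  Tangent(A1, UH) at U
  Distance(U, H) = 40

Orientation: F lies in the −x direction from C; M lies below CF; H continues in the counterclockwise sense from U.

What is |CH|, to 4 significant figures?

43.51

C is at the origin; C and F share the same y with |CF| = 30.3 and F on the −x side, so F = (-30.30, 0.000). Since A1 is tangent to CF there, MF ⟂ CF, so M = F + (0, -12.3) = (-30.30, -12.30). On A1, F sits at bearing 90° from M; a 149° counterclockwise sweep puts U at bearing 239°, so U = M + 12.3·(cos 239°, sin 239°) = (-36.63, -22.84). The tangent condition forces MU to be normal to UH, so UH runs along (−sin 239°, cos 239°); with |UH| = 40.0, H = (-2.348, -43.44). Then |CH| = |H − C| = 43.51.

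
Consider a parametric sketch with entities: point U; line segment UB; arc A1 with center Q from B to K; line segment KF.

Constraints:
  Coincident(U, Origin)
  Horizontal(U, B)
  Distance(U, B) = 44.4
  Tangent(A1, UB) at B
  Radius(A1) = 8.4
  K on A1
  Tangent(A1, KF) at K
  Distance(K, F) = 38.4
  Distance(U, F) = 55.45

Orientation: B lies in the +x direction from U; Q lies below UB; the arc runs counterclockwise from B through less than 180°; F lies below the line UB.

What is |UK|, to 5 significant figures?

36.813

Checks: |QK| = 8.400 ✓; ∠(QK, KF) = 90.00° ✓; |KF| = 38.40 ✓; |UF| = 55.45 ✓.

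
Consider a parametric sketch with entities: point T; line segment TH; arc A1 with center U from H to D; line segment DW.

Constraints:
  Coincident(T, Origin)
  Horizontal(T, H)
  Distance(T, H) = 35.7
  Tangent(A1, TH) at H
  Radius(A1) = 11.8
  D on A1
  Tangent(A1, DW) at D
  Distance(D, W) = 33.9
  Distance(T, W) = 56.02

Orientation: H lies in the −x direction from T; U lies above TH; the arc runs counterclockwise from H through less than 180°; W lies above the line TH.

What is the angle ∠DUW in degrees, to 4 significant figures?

70.81°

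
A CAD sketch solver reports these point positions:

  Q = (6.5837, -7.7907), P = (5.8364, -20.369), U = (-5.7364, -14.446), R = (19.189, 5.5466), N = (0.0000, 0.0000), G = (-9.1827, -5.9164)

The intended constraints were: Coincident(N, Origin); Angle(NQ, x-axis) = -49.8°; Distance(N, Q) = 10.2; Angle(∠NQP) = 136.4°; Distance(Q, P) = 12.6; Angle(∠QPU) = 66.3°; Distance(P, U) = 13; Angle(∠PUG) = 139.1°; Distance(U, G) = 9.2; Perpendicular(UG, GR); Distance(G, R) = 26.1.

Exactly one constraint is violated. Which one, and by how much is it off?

Distance(G, R) = 26.1 — off by 4.50.

N = (0.00, 0.00) ✓; NQ at -49.80° ✓; |NQ| = 10.20 ✓; ∠NQP = 136.4° ✓; |QP| = 12.60 ✓; ∠QPU = 66.30° ✓; |PU| = 13.00 ✓; ∠PUG = 139.1° ✓; |UG| = 9.200 ✓; ∠(UG, GR) = 90.00° ✓; |GR| = 30.60 ✗.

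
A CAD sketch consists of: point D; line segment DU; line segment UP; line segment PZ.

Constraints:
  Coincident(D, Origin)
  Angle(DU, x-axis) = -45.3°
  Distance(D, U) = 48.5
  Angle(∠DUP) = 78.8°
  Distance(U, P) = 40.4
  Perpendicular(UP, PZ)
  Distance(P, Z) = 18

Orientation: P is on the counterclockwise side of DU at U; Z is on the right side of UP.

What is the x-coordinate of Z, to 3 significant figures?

71.7

D is at the origin; DU runs at -45.3° with length 48.5, so U = 48.5·(cos -45.3°, sin -45.3°) = (34.1, -34.5). ∠DUP = 78.8°, so UP runs at -45.3° + (180° − 78.8°) = 55.9° from the x-axis; with |UP| = 40.4, P = U + 40.4·(cos 55.9°, sin 55.9°) = (56.8, -1.02). UP ⟂ PZ; with |PZ| = 18.0 on the right of UP, Z = P + 18.0·(0.828, -0.561) = (71.7, -11.1). So Z.x = 71.7.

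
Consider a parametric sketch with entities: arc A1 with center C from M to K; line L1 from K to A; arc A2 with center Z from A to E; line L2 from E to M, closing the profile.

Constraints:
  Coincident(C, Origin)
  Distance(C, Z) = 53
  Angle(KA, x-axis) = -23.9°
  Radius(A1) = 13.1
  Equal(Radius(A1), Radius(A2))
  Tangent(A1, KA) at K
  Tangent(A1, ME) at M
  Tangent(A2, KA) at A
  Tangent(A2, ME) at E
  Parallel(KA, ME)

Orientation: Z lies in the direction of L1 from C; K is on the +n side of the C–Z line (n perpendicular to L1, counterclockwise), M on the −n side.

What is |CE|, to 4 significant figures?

54.59

The slot axis is L1's direction at -23.9°, so u = (cos -23.9°, sin -23.9°) = (0.9143, -0.4051) and n = (−sin -23.9°, cos -23.9°) = (0.4051, 0.9143). C is at the origin and Z lies 53.0 along u from C, so Z = 53.0·u = (48.46, -21.47). Tangency of A1 to both parallel lines with radius 13.1 puts K and M at C ± 13.1·n: K = (5.307, 11.98), M = (-5.307, -11.98). Equal radii place A and E the same way about Z: A = Z + 13.1·n = (53.76, -9.496), E = Z − 13.1·n = (43.15, -33.45). Then |CE| = |E − C| = 54.59.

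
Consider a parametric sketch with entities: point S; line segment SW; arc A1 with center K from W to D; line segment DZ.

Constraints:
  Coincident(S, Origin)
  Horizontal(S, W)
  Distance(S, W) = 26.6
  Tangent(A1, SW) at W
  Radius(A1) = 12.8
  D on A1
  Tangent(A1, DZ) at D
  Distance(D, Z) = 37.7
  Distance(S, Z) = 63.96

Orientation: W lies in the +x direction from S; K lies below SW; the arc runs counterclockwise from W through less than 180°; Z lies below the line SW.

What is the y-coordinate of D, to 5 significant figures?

-20.522

S is at the origin; SW is horizontal with |SW| = 26.6 and W on the +x side, so W = (26.600, 0.0000). A1 meets SW tangentially, so KW is at right angles to SW, so K = W + (0, -12.8) = (26.600, -12.800). Since KD ⟂ DZ (tangency), |KZ| = √(12.8² + 37.7²) = 39.814 regardless of where D sits on A1. So Z lies on both circle(S, 63.96) and circle(K, 39.814); the below-SW intersection is Z = (39.137, -50.588). D is the foot of the tangent from Z: D = (16.392, -20.522).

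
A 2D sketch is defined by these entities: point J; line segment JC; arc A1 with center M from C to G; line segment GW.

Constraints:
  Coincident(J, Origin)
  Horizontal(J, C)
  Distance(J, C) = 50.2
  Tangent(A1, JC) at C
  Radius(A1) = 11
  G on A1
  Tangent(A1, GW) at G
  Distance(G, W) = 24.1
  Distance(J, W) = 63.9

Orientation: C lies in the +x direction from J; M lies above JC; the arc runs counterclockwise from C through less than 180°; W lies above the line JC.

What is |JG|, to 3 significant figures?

62.3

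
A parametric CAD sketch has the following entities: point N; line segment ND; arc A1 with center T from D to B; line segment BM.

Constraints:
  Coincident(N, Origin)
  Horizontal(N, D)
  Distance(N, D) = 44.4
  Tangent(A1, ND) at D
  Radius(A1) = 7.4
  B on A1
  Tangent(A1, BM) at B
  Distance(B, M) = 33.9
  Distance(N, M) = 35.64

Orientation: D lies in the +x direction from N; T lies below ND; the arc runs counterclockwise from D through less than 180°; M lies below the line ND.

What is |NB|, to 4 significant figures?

38.53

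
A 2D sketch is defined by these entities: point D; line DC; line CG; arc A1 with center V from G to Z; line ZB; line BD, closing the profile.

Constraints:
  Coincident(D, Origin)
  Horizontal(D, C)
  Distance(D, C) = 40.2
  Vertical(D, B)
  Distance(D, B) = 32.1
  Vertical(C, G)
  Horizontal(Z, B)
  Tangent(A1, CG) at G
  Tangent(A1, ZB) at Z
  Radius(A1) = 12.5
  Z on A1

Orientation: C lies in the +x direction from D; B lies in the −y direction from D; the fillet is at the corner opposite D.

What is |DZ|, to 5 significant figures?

42.399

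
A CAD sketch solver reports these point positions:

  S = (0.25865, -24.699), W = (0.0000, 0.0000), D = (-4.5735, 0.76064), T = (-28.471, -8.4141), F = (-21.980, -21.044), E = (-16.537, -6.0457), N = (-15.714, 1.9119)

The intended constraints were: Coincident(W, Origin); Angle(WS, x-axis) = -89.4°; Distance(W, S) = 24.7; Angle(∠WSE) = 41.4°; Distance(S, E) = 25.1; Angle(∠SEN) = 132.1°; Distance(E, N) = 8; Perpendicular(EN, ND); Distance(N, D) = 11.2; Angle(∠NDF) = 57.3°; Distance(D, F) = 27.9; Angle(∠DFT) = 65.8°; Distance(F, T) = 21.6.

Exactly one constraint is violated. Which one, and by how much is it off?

Distance(F, T) = 21.6 — off by 7.40.

W = (0.00, 0.00) ✓; WS at -89.40° ✓; |WS| = 24.70 ✓; ∠WSE = 41.40° ✓; |SE| = 25.10 ✓; ∠SEN = 132.1° ✓; |EN| = 8.000 ✓; ∠(EN, ND) = 90.00° ✓; |ND| = 11.20 ✓; ∠NDF = 57.30° ✓; |DF| = 27.90 ✓; ∠DFT = 65.80° ✓; |FT| = 14.20 ✗.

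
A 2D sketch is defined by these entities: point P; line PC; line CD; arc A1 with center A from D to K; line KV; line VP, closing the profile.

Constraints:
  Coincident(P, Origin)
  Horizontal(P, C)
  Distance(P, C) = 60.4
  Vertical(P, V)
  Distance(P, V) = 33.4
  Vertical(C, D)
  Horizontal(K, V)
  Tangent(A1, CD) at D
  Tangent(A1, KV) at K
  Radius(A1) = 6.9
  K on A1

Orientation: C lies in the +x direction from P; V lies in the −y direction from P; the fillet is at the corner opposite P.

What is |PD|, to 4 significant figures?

65.96

The virtual corner opposite P is at (60.40, -33.40). Since A1 is tangent to CD there, AD ⟂ CD and tangency of A1 to KV means the radius AK is perpendicular to KV, with radius 6.9, so the center A sits 6.9 in from both sides at A = (53.50, -26.50). That places the tangent points at D = (60.40, -26.50) on CD and K = (53.50, -33.40) on KV. Then |PD| = |D − P| = 65.96.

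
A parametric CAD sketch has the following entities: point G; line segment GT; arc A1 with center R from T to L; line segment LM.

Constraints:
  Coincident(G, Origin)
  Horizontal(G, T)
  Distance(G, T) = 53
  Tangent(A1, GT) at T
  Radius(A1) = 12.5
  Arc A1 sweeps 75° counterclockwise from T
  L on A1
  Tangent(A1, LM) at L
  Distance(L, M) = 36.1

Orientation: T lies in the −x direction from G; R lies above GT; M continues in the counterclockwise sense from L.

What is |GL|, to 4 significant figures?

41.96

G is at the origin; G and T share the same y with |GT| = 53.0 and T on the −x side, so T = (-53.00, 0.000). Since A1 is tangent to GT there, RT ⟂ GT, so R = T + (0, 12.5) = (-53.00, 12.50). On A1, T sits at bearing -90° from R; a 75° counterclockwise sweep puts L at bearing -15°, so L = R + 12.5·(cos -15°, sin -15°) = (-40.93, 9.265). Then |GL| = |L − G| = 41.96.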